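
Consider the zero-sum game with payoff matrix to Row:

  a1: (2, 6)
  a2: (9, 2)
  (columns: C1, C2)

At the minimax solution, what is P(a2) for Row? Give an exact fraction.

4/11

Row minima: a1 → 2, a2 → 2; maximin = 2.
Column maxima: C1 → 9, C2 → 6; minimax = 6.
2 ≠ 6, so there is no saddle point; optimal play is mixed.
Let Row play a1 with probability p. Expected payoff against C1: 2p + 9(1−p) = −7p + 9; against C2: 6p + 2(1−p) = 4p + 2.
Setting these equal: −7p + 9 = 4p + 2 ⇒ −11p = -7 ⇒ p = 7/11, and the value is (-7)·(7/11) + 9 = 50/11.
For Column: with q = P(C1), equating a1's and a2's payoffs gives −4q + 6 = 7q + 2 ⇒ q = 4/11.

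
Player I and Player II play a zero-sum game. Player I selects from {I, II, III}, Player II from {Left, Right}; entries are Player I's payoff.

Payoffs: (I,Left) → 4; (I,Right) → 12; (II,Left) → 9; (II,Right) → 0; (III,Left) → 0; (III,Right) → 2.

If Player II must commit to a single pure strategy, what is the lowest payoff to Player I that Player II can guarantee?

9

Column maxima: Left → 9, Right → 12.
The smallest of these is 9.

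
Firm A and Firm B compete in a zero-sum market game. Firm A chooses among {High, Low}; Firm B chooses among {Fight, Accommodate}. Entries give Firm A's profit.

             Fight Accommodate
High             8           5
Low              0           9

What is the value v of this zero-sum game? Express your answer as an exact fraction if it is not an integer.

Row minima: High → 5, Low → 0; maximin = 5.
Column maxima: Fight → 8, Accommodate → 9; minimax = 8.
5 ≠ 8, so there is no saddle point; optimal play is mixed.
Let Firm A play High with probability p. Expected payoff against Fight: 8p + 0(1−p) = 8p; against Accommodate: 5p + 9(1−p) = −4p + 9.
Setting these equal: 8p = −4p + 9 ⇒ 12p = 9 ⇒ p = 3/4, and the value is (8)·(3/4) = 6.
For Firm B: with q = P(Fight), equating High's and Low's payoffs gives 3q + 5 = −9q + 9 ⇒ q = 1/3.

6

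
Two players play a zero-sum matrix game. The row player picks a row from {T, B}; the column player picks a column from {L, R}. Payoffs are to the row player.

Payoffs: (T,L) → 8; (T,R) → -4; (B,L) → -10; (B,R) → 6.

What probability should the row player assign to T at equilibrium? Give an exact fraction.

Row minima: T → -4, B → -10; maximin = -4.
Column maxima: L → 8, R → 6; minimax = 6.
-4 ≠ 6, so there is no saddle point; optimal play is mixed.
Let the row player play T with probability p. Expected payoff against L: 8p + (-10)(1−p) = 18p − 10; against R: (-4)p + 6(1−p) = −10p + 6.
Setting these equal: 18p − 10 = −10p + 6 ⇒ 28p = 16 ⇒ p = 4/7, and the value is (18)·(4/7) − 10 = 2/7.
For the column player: with q = P(L), equating T's and B's payoffs gives 12q − 4 = −16q + 6 ⇒ q = 5/14.

4/7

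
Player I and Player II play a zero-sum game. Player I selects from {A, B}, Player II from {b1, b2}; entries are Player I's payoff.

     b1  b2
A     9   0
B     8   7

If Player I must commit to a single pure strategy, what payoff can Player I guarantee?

Row minima: A → 0, B → 7.
The best of these is 7.

7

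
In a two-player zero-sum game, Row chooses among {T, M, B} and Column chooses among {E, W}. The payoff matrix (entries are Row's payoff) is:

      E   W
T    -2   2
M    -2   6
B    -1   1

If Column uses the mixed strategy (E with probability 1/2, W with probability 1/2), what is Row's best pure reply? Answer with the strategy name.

Expected payoff of T: (1/2)·(-2) + (1/2)·2 = 0.
Expected payoff of M: (1/2)·(-2) + (1/2)·6 = 2.
Expected payoff of B: (1/2)·(-1) + (1/2)·1 = 0.
The largest is 2, so Row's best response is M.

M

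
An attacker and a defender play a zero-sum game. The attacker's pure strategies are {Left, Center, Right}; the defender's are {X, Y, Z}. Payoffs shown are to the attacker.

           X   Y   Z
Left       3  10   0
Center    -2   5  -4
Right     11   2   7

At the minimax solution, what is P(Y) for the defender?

Row minima: Left → 0, Center → -4, Right → 2; maximin = 2.
Column maxima: X → 11, Y → 10, Z → 7; minimax = 7.
2 ≠ 7, so there is no saddle point; optimal play is mixed.
Center is strictly dominated by Left, so the attacker never plays it.
X is strictly dominated by Z (it gives the attacker strictly more in every row), so the defender never plays it.
On the remaining 2×2 (Left, Right vs Y, Z):
Let the attacker play Left with probability p. Expected payoff against Y: 10p + 2(1−p) = 8p + 2; against Z: 0p + 7(1−p) = −7p + 7.
Setting these equal: 8p + 2 = −7p + 7 ⇒ 15p = 5 ⇒ p = 1/3, and the value is (8)·(1/3) + 2 = 14/3.
For the defender: with q = P(Y), equating Left's and Right's payoffs gives 10q = −5q + 7 ⇒ q = 7/15.

7/15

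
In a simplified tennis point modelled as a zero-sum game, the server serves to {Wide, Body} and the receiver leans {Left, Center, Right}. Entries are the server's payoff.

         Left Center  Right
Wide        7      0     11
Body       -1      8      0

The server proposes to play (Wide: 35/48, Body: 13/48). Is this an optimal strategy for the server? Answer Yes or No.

No

Against Left this mix gives (35/48)·7 + (13/48)·(-1) = 29/6.
Against Center this mix gives (35/48)·0 + (13/48)·8 = 13/6.
Against Right this mix gives (35/48)·11 + (13/48)·0 = 385/48.
The receiver will play Center, holding the server to 13/6. Shifting weight toward the row that does better against Center would raise this floor (the equalizing mix achieves 7/2 against both Center and Left), so the proposed strategy is not optimal.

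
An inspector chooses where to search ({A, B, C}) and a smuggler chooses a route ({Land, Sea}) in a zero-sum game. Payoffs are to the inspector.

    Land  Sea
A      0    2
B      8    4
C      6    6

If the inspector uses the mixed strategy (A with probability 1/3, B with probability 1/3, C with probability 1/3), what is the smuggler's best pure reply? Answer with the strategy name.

If the smuggler plays Land, the inspector's expected payoff is (1/3)·0 + (1/3)·8 + (1/3)·6 = 14/3.
If the smuggler plays Sea, the inspector's expected payoff is (1/3)·2 + (1/3)·4 + (1/3)·6 = 4.
The smuggler minimizes the inspector's payoff; the smallest is 4, so the best response is Sea.

Sea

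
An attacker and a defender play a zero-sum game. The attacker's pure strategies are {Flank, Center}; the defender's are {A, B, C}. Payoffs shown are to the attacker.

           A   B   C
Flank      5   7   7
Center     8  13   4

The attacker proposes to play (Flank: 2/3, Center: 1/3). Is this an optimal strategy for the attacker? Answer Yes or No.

Against A this mix gives (2/3)·5 + (1/3)·8 = 6.
Against B this mix gives (2/3)·7 + (1/3)·13 = 9.
Against C this mix gives (2/3)·7 + (1/3)·4 = 6.
All of the defender's active replies (A, C) yield 6, and no column does worse for the attacker. The mix makes the defender indifferent and guarantees 6, so it is optimal.

Yes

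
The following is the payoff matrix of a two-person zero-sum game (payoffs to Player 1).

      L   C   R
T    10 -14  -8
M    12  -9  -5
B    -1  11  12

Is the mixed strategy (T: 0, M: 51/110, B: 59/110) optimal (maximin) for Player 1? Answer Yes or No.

No

Against L this mix gives (51/110)·12 + (59/110)·(-1) = 553/110.
Against C this mix gives (51/110)·(-9) + (59/110)·11 = 19/11.
Against R this mix gives (51/110)·(-5) + (59/110)·12 = 453/110.
Player 2 will play C, holding Player 1 to 19/11. Shifting weight toward the row that does better against C would raise this floor (the equalizing mix achieves 41/11 against both C and L), so the proposed strategy is not optimal.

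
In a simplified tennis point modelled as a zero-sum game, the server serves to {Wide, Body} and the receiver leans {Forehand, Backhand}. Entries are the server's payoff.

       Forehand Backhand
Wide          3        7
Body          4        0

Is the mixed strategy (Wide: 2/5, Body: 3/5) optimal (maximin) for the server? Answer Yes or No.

No

Against Forehand this mix gives (2/5)·3 + (3/5)·4 = 18/5.
Against Backhand this mix gives (2/5)·7 + (3/5)·0 = 14/5.
The receiver will play Backhand, holding the server to 14/5. Shifting weight toward the row that does better against Backhand would raise this floor (the equalizing mix achieves 7/2 against both Backhand and Forehand), so the proposed strategy is not optimal.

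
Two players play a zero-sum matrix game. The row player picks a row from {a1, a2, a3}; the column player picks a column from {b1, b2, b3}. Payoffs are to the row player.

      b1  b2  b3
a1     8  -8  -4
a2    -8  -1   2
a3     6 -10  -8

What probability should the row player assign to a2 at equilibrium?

Row minima: a1 → -8, a2 → -8, a3 → -10; maximin = -8.
Column maxima: b1 → 8, b2 → -1, b3 → 2; minimax = -1.
-8 ≠ -1, so there is no saddle point; optimal play is mixed.
a3 is strictly dominated by a1, so the row player never plays it.
b3 is strictly dominated by b2 (it gives the row player strictly more in every row), so the column player never plays it.
On the remaining 2×2 (a1, a2 vs b1, b2):
Let the row player play a1 with probability p. Expected payoff against b1: 8p + (-8)(1−p) = 16p − 8; against b2: (-8)p + (-1)(1−p) = −7p − 1.
Setting these equal: 16p − 8 = −7p − 1 ⇒ 23p = 7 ⇒ p = 7/23, and the value is (16)·(7/23) − 8 = -72/23.
For the column player: with q = P(b1), equating a1's and a2's payoffs gives 16q − 8 = −7q − 1 ⇒ q = 7/23.

16/23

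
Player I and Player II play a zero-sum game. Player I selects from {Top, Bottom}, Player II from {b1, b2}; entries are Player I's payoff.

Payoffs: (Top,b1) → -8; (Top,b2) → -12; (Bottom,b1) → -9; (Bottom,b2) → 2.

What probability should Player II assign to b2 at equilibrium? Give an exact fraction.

1/15

Row minima: Top → -12, Bottom → -9; maximin = -9.
Column maxima: b1 → -8, b2 → 2; minimax = -8.
-9 ≠ -8, so there is no saddle point; optimal play is mixed.
Let Player I play Top with probability p. Expected payoff against b1: (-8)p + (-9)(1−p) = p − 9; against b2: (-12)p + 2(1−p) = −14p + 2.
Setting these equal: p − 9 = −14p + 2 ⇒ 15p = 11 ⇒ p = 11/15, and the value is (1)·(11/15) − 9 = -124/15.
For Player II: with q = P(b1), equating Top's and Bottom's payoffs gives 4q − 12 = −11q + 2 ⇒ q = 14/15.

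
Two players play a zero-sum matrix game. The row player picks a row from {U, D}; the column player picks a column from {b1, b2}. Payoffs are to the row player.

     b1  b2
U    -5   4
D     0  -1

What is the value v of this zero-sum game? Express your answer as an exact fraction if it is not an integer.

-1/2

Row minima: U → -5, D → -1; maximin = -1.
Column maxima: b1 → 0, b2 → 4; minimax = 0.
-1 ≠ 0, so there is no saddle point; optimal play is mixed.
Let the row player play U with probability p. Expected payoff against b1: (-5)p + 0(1−p) = −5p; against b2: 4p + (-1)(1−p) = 5p − 1.
Setting these equal: −5p = 5p − 1 ⇒ −10p = -1 ⇒ p = 1/10, and the value is (-5)·(1/10) = -1/2.
For the column player: with q = P(b1), equating U's and D's payoffs gives −9q + 4 = q − 1 ⇒ q = 1/2.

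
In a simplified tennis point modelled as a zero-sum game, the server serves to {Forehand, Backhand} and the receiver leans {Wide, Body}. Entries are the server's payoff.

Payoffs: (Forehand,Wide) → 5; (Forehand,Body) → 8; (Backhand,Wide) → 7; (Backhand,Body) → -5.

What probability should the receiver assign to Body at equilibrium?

2/15

Row minima: Forehand → 5, Backhand → -5; maximin = 5.
Column maxima: Wide → 7, Body → 8; minimax = 7.
5 ≠ 7, so there is no saddle point; optimal play is mixed.
Let the server play Forehand with probability p. Expected payoff against Wide: 5p + 7(1−p) = −2p + 7; against Body: 8p + (-5)(1−p) = 13p − 5.
Setting these equal: −2p + 7 = 13p − 5 ⇒ −15p = -12 ⇒ p = 4/5, and the value is (-2)·(4/5) + 7 = 27/5.
For the receiver: with q = P(Wide), equating Forehand's and Backhand's payoffs gives −3q + 8 = 12q − 5 ⇒ q = 13/15.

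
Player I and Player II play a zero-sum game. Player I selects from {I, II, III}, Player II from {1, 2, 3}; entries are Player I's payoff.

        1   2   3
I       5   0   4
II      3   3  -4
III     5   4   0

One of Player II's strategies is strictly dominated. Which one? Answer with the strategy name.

3 holds Player I's payoff strictly below 1 in every row: 4 < 5, -4 < 3, 0 < 5.
So 1 is strictly dominated for Player II.

1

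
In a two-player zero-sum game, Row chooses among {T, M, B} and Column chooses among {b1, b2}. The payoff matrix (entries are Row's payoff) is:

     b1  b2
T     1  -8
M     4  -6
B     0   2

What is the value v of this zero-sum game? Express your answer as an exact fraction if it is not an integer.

2/3

Row minima: T → -8, M → -6, B → 0; maximin = 0.
Column maxima: b1 → 4, b2 → 2; minimax = 2.
0 ≠ 2, so there is no saddle point; optimal play is mixed.
T is strictly dominated by M, so Row never plays it.
On the remaining 2×2 (M, B vs b1, b2):
Let Row play M with probability p. Expected payoff against b1: 4p + 0(1−p) = 4p; against b2: (-6)p + 2(1−p) = −8p + 2.
Setting these equal: 4p = −8p + 2 ⇒ 12p = 2 ⇒ p = 1/6, and the value is (4)·(1/6) = 2/3.
For Column: with q = P(b1), equating M's and B's payoffs gives 10q − 6 = −2q + 2 ⇒ q = 2/3.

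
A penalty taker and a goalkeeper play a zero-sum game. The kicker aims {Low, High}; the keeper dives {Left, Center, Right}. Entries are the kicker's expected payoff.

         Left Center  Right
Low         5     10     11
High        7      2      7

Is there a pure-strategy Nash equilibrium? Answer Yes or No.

No

Row minima: Low → 5, High → 2; maximin = 5.
Column maxima: Left → 7, Center → 10, Right → 11; minimax = 7.
5 ≠ 7, so no pure-strategy equilibrium exists.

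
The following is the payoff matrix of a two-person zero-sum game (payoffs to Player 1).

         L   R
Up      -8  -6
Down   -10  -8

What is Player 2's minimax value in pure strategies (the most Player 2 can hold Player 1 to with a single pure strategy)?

-8

Column maxima: L → -8, R → -6.
The smallest of these is -8.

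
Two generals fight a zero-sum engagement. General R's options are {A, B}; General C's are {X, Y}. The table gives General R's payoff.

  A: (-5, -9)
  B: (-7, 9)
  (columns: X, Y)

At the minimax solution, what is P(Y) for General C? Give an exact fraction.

Row minima: A → -9, B → -7; maximin = -7.
Column maxima: X → -5, Y → 9; minimax = -5.
-7 ≠ -5, so there is no saddle point; optimal play is mixed.
Let General R play A with probability p. Expected payoff against X: (-5)p + (-7)(1−p) = 2p − 7; against Y: (-9)p + 9(1−p) = −18p + 9.
Setting these equal: 2p − 7 = −18p + 9 ⇒ 20p = 16 ⇒ p = 4/5, and the value is (2)·(4/5) − 7 = -27/5.
For General C: with q = P(X), equating A's and B's payoffs gives 4q − 9 = −16q + 9 ⇒ q = 9/10.

1/10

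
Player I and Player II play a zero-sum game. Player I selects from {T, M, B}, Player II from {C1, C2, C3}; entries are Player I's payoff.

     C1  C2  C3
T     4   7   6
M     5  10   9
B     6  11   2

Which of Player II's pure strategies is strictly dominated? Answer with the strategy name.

C2

C1 holds Player I's payoff strictly below C2 in every row: 4 < 7, 5 < 10, 6 < 11.
So C2 is strictly dominated for Player II.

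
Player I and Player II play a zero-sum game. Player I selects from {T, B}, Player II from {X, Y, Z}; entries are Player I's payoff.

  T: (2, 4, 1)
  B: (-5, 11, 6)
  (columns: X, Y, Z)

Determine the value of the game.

17/12

Row minima: T → 1, B → -5; maximin = 1.
Column maxima: X → 2, Y → 11, Z → 6; minimax = 2.
1 ≠ 2, so there is no saddle point; optimal play is mixed.
Y is strictly dominated by X (it gives Player I strictly more in every row), so Player II never plays it.
On the remaining 2×2 (T, B vs X, Z):
Let Player I play T with probability p. Expected payoff against X: 2p + (-5)(1−p) = 7p − 5; against Z: 1p + 6(1−p) = −5p + 6.
Setting these equal: 7p − 5 = −5p + 6 ⇒ 12p = 11 ⇒ p = 11/12, and the value is (7)·(11/12) − 5 = 17/12.
For Player II: with q = P(X), equating T's and B's payoffs gives q + 1 = −11q + 6 ⇒ q = 5/12.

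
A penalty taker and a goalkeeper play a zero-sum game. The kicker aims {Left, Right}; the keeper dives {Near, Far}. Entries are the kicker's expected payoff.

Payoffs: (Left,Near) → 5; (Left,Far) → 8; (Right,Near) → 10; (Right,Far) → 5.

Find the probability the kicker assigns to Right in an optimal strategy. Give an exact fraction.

3/8

Row minima: Left → 5, Right → 5; maximin = 5.
Column maxima: Near → 10, Far → 8; minimax = 8.
5 ≠ 8, so there is no saddle point; optimal play is mixed.
Let the kicker play Left with probability p. Expected payoff against Near: 5p + 10(1−p) = −5p + 10; against Far: 8p + 5(1−p) = 3p + 5.
Setting these equal: −5p + 10 = 3p + 5 ⇒ −8p = -5 ⇒ p = 5/8, and the value is (-5)·(5/8) + 10 = 55/8.
For the keeper: with q = P(Near), equating Left's and Right's payoffs gives −3q + 8 = 5q + 5 ⇒ q = 3/8.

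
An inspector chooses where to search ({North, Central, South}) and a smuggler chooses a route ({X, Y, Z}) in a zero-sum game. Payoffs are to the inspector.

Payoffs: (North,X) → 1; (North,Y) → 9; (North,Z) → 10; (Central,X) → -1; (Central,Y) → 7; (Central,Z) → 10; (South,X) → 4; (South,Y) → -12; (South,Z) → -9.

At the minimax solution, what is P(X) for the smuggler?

7/8

Row minima: North → 1, Central → -1, South → -12; maximin = 1.
Column maxima: X → 4, Y → 9, Z → 10; minimax = 4.
1 ≠ 4, so there is no saddle point; optimal play is mixed.
Z is strictly dominated by Y (it gives the inspector strictly more in every row), so the smuggler never plays it.
With Z eliminated, Central is strictly dominated by North (North gives the inspector strictly more in every remaining column), so the inspector never plays it.
On the remaining 2×2 (North, South vs X, Y):
Let the inspector play North with probability p. Expected payoff against X: 1p + 4(1−p) = −3p + 4; against Y: 9p + (-12)(1−p) = 21p − 12.
Setting these equal: −3p + 4 = 21p − 12 ⇒ −24p = -16 ⇒ p = 2/3, and the value is (-3)·(2/3) + 4 = 2.
For the smuggler: with q = P(X), equating North's and South's payoffs gives −8q + 9 = 16q − 12 ⇒ q = 7/8.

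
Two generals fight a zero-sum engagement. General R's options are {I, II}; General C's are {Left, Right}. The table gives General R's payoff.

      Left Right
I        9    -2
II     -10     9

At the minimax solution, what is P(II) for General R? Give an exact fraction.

11/30

Row minima: I → -2, II → -10; maximin = -2.
Column maxima: Left → 9, Right → 9; minimax = 9.
-2 ≠ 9, so there is no saddle point; optimal play is mixed.
Let General R play I with probability p. Expected payoff against Left: 9p + (-10)(1−p) = 19p − 10; against Right: (-2)p + 9(1−p) = −11p + 9.
Setting these equal: 19p − 10 = −11p + 9 ⇒ 30p = 19 ⇒ p = 19/30, and the value is (19)·(19/30) − 10 = 61/30.
For General C: with q = P(Left), equating I's and II's payoffs gives 11q − 2 = −19q + 9 ⇒ q = 11/30.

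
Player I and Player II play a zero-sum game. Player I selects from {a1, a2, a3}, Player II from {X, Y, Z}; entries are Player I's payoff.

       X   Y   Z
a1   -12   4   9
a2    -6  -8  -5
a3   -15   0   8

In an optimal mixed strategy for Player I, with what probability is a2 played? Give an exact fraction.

8/9

Row minima: a1 → -12, a2 → -8, a3 → -15; maximin = -8.
Column maxima: X → -6, Y → 4, Z → 9; minimax = -6.
-8 ≠ -6, so there is no saddle point; optimal play is mixed.
a3 is strictly dominated by a1, so Player I never plays it.
Z is strictly dominated by X (it gives Player I strictly more in every row), so Player II never plays it.
On the remaining 2×2 (a1, a2 vs X, Y):
Let Player I play a1 with probability p. Expected payoff against X: (-12)p + (-6)(1−p) = −6p − 6; against Y: 4p + (-8)(1−p) = 12p − 8.
Setting these equal: −6p − 6 = 12p − 8 ⇒ −18p = -2 ⇒ p = 1/9, and the value is (-6)·(1/9) − 6 = -20/3.
For Player II: with q = P(X), equating a1's and a2's payoffs gives −16q + 4 = 2q − 8 ⇒ q = 2/3.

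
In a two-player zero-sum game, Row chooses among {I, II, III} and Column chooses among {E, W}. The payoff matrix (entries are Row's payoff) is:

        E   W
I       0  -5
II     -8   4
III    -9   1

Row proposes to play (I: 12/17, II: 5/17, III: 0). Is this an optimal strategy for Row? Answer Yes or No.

Yes

Against E this mix gives (12/17)·0 + (5/17)·(-8) = -40/17.
Against W this mix gives (12/17)·(-5) + (5/17)·4 = -40/17.
All of Column's active replies (E, W) yield -40/17, and no column does worse for Row. The mix makes Column indifferent and guarantees -40/17, so it is optimal.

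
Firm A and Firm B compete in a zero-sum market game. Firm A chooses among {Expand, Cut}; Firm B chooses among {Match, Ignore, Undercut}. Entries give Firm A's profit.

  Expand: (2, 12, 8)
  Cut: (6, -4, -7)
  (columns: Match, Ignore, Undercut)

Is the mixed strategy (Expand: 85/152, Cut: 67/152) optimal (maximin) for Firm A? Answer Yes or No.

Against Match this mix gives (85/152)·2 + (67/152)·6 = 143/38.
Against Ignore this mix gives (85/152)·12 + (67/152)·(-4) = 94/19.
Against Undercut this mix gives (85/152)·8 + (67/152)·(-7) = 211/152.
Firm B will play Undercut, holding Firm A to 211/152. Shifting weight toward the row that does better against Undercut would raise this floor (the equalizing mix achieves 62/19 against both Undercut and Match), so the proposed strategy is not optimal.

No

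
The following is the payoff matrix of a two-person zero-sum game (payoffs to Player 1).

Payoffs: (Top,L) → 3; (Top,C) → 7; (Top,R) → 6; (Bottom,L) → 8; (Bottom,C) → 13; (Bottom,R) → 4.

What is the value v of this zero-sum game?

36/7

Row minima: Top → 3, Bottom → 4; maximin = 4.
Column maxima: L → 8, C → 13, R → 6; minimax = 6.
4 ≠ 6, so there is no saddle point; optimal play is mixed.
C is strictly dominated by L (it gives Player 1 strictly more in every row), so Player 2 never plays it.
On the remaining 2×2 (Top, Bottom vs L, R):
Let Player 1 play Top with probability p. Expected payoff against L: 3p + 8(1−p) = −5p + 8; against R: 6p + 4(1−p) = 2p + 4.
Setting these equal: −5p + 8 = 2p + 4 ⇒ −7p = -4 ⇒ p = 4/7, and the value is (-5)·(4/7) + 8 = 36/7.
For Player 2: with q = P(L), equating Top's and Bottom's payoffs gives −3q + 6 = 4q + 4 ⇒ q = 2/7.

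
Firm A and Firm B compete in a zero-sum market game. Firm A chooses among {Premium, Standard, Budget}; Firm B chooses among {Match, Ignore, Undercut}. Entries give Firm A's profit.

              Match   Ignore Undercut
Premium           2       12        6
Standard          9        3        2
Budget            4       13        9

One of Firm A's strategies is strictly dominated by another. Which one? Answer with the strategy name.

Premium

Budget gives a strictly higher payoff than Premium against every column: 4 > 2, 13 > 12, 9 > 6.
So Premium is strictly dominated and Firm A never plays it.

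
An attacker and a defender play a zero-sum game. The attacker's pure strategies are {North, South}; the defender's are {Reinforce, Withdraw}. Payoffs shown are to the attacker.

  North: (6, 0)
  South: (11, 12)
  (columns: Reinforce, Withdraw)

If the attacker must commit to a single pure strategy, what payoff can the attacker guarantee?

11

Row minima: North → 0, South → 11.
The best of these is 11.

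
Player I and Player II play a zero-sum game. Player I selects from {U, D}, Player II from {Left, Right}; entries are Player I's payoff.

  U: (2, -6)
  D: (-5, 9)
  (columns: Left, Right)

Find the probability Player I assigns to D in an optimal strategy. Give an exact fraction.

Row minima: U → -6, D → -5; maximin = -5.
Column maxima: Left → 2, Right → 9; minimax = 2.
-5 ≠ 2, so there is no saddle point; optimal play is mixed.
Let Player I play U with probability p. Expected payoff against Left: 2p + (-5)(1−p) = 7p − 5; against Right: (-6)p + 9(1−p) = −15p + 9.
Setting these equal: 7p − 5 = −15p + 9 ⇒ 22p = 14 ⇒ p = 7/11, and the value is (7)·(7/11) − 5 = -6/11.
For Player II: with q = P(Left), equating U's and D's payoffs gives 8q − 6 = −14q + 9 ⇒ q = 15/22.

4/11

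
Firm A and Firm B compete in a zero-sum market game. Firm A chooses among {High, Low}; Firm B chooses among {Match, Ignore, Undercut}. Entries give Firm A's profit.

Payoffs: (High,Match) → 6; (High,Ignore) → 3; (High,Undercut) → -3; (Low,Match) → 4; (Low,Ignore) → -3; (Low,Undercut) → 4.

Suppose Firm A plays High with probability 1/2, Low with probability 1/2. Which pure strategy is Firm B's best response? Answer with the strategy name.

Ignore

If Firm B plays Match, Firm A's expected payoff is (1/2)·6 + (1/2)·4 = 5.
If Firm B plays Ignore, Firm A's expected payoff is (1/2)·3 + (1/2)·(-3) = 0.
If Firm B plays Undercut, Firm A's expected payoff is (1/2)·(-3) + (1/2)·4 = 1/2.
Firm B minimizes Firm A's payoff; the smallest is 0, so the best response is Ignore.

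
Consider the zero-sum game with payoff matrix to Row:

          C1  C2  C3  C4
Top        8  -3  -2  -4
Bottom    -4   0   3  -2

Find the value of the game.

Row minima: Top → -4, Bottom → -4; maximin = -4.
Column maxima: C1 → 8, C2 → 0, C3 → 3, C4 → -2; minimax = -2.
-4 ≠ -2, so there is no saddle point; optimal play is mixed.
C2 is strictly dominated by C4 (it gives Row strictly more in every row), so Column never plays it.
C3 is strictly dominated by C4 (it gives Row strictly more in every row), so Column never plays it.
On the remaining 2×2 (Top, Bottom vs C1, C4):
Let Row play Top with probability p. Expected payoff against C1: 8p + (-4)(1−p) = 12p − 4; against C4: (-4)p + (-2)(1−p) = −2p − 2.
Setting these equal: 12p − 4 = −2p − 2 ⇒ 14p = 2 ⇒ p = 1/7, and the value is (12)·(1/7) − 4 = -16/7.
For Column: with q = P(C1), equating Top's and Bottom's payoffs gives 12q − 4 = −2q − 2 ⇒ q = 1/7.

-16/7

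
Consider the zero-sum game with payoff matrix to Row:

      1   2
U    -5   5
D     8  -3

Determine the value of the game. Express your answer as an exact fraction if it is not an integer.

Row minima: U → -5, D → -3; maximin = -3.
Column maxima: 1 → 8, 2 → 5; minimax = 5.
-3 ≠ 5, so there is no saddle point; optimal play is mixed.
Let Row play U with probability p. Expected payoff against 1: (-5)p + 8(1−p) = −13p + 8; against 2: 5p + (-3)(1−p) = 8p − 3.
Setting these equal: −13p + 8 = 8p − 3 ⇒ −21p = -11 ⇒ p = 11/21, and the value is (-13)·(11/21) + 8 = 25/21.
For Column: with q = P(1), equating U's and D's payoffs gives −10q + 5 = 11q − 3 ⇒ q = 8/21.

25/21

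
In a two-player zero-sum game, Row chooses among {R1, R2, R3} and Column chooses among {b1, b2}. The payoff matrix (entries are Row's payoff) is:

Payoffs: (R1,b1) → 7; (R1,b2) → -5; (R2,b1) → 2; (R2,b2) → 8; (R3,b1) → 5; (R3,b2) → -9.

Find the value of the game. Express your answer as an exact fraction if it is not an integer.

Row minima: R1 → -5, R2 → 2, R3 → -9; maximin = 2.
Column maxima: b1 → 7, b2 → 8; minimax = 7.
2 ≠ 7, so there is no saddle point; optimal play is mixed.
R3 is strictly dominated by R1, so Row never plays it.
On the remaining 2×2 (R1, R2 vs b1, b2):
Let Row play R1 with probability p. Expected payoff against b1: 7p + 2(1−p) = 5p + 2; against b2: (-5)p + 8(1−p) = −13p + 8.
Setting these equal: 5p + 2 = −13p + 8 ⇒ 18p = 6 ⇒ p = 1/3, and the value is (5)·(1/3) + 2 = 11/3.
For Column: with q = P(b1), equating R1's and R2's payoffs gives 12q − 5 = −6q + 8 ⇒ q = 13/18.

11/3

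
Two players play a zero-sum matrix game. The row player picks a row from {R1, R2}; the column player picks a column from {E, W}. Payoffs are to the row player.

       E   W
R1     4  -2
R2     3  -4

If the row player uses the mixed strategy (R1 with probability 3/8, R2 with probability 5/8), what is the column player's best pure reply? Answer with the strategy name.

If the column player plays E, the row player's expected payoff is (3/8)·4 + (5/8)·3 = 27/8.
If the column player plays W, the row player's expected payoff is (3/8)·(-2) + (5/8)·(-4) = -13/4.
The column player minimizes the row player's payoff; the smallest is -13/4, so the best response is W.

W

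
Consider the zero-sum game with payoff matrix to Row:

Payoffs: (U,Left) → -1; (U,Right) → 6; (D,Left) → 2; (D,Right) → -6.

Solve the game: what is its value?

2/5

Row minima: U → -1, D → -6; maximin = -1.
Column maxima: Left → 2, Right → 6; minimax = 2.
-1 ≠ 2, so there is no saddle point; optimal play is mixed.
Let Row play U with probability p. Expected payoff against Left: (-1)p + 2(1−p) = −3p + 2; against Right: 6p + (-6)(1−p) = 12p − 6.
Setting these equal: −3p + 2 = 12p − 6 ⇒ −15p = -8 ⇒ p = 8/15, and the value is (-3)·(8/15) + 2 = 2/5.
For Column: with q = P(Left), equating U's and D's payoffs gives −7q + 6 = 8q − 6 ⇒ q = 4/5.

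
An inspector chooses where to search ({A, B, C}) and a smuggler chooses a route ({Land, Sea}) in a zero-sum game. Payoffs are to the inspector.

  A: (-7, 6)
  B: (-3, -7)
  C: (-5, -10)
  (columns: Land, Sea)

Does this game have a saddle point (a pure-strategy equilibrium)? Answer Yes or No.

Row minima: A → -7, B → -7, C → -10; maximin = -7.
Column maxima: Land → -3, Sea → 6; minimax = -3.
-7 ≠ -3, so no pure-strategy equilibrium exists.

No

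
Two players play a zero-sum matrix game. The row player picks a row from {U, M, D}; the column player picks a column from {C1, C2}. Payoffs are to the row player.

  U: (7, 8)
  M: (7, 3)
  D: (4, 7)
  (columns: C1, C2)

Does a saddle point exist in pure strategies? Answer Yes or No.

Yes

Row minima: U → 7, M → 3, D → 4; maximin = 7.
Column maxima: C1 → 7, C2 → 8; minimax = 7.
maximin = minimax = 7, so a saddle point exists.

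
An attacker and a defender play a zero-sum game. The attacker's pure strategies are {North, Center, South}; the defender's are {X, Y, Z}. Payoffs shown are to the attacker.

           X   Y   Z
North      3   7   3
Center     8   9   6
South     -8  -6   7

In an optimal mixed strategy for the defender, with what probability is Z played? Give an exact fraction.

16/17

Row minima: North → 3, Center → 6, South → -8; maximin = 6.
Column maxima: X → 8, Y → 9, Z → 7; minimax = 7.
6 ≠ 7, so there is no saddle point; optimal play is mixed.
North is strictly dominated by Center, so the attacker never plays it.
Y is strictly dominated by X (it gives the attacker strictly more in every row), so the defender never plays it.
On the remaining 2×2 (Center, South vs X, Z):
Let the attacker play Center with probability p. Expected payoff against X: 8p + (-8)(1−p) = 16p − 8; against Z: 6p + 7(1−p) = −p + 7.
Setting these equal: 16p − 8 = −p + 7 ⇒ 17p = 15 ⇒ p = 15/17, and the value is (16)·(15/17) − 8 = 104/17.
For the defender: with q = P(X), equating Center's and South's payoffs gives 2q + 6 = −15q + 7 ⇒ q = 1/17.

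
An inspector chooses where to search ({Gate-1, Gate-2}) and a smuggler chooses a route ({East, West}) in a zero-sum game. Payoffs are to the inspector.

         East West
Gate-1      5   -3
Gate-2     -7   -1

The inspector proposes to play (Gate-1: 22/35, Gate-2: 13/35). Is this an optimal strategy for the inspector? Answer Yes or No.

No

Against East this mix gives (22/35)·5 + (13/35)·(-7) = 19/35.
Against West this mix gives (22/35)·(-3) + (13/35)·(-1) = -79/35.
The smuggler will play West, holding the inspector to -79/35. Shifting weight toward the row that does better against West would raise this floor (the equalizing mix achieves -13/7 against both West and East), so the proposed strategy is not optimal.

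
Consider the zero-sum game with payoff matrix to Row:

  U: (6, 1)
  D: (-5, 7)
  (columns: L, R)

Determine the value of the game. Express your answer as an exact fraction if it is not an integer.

Row minima: U → 1, D → -5; maximin = 1.
Column maxima: L → 6, R → 7; minimax = 6.
1 ≠ 6, so there is no saddle point; optimal play is mixed.
Let Row play U with probability p. Expected payoff against L: 6p + (-5)(1−p) = 11p − 5; against R: 1p + 7(1−p) = −6p + 7.
Setting these equal: 11p − 5 = −6p + 7 ⇒ 17p = 12 ⇒ p = 12/17, and the value is (11)·(12/17) − 5 = 47/17.
For Column: with q = P(L), equating U's and D's payoffs gives 5q + 1 = −12q + 7 ⇒ q = 6/17.

47/17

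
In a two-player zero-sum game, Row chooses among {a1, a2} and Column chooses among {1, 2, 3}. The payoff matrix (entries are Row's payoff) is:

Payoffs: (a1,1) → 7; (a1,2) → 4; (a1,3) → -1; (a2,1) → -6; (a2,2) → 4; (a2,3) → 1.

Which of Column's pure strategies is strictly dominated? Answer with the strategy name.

2

3 holds Row's payoff strictly below 2 in every row: -1 < 4, 1 < 4.
So 2 is strictly dominated for Column.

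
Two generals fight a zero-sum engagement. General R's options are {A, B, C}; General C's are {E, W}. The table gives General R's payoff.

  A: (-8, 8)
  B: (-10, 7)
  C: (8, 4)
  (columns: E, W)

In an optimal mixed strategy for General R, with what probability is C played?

Row minima: A → -8, B → -10, C → 4; maximin = 4.
Column maxima: E → 8, W → 8; minimax = 8.
4 ≠ 8, so there is no saddle point; optimal play is mixed.
B is strictly dominated by A, so General R never plays it.
On the remaining 2×2 (A, C vs E, W):
Let General R play A with probability p. Expected payoff against E: (-8)p + 8(1−p) = −16p + 8; against W: 8p + 4(1−p) = 4p + 4.
Setting these equal: −16p + 8 = 4p + 4 ⇒ −20p = -4 ⇒ p = 1/5, and the value is (-16)·(1/5) + 8 = 24/5.
For General C: with q = P(E), equating A's and C's payoffs gives −16q + 8 = 4q + 4 ⇒ q = 1/5.

4/5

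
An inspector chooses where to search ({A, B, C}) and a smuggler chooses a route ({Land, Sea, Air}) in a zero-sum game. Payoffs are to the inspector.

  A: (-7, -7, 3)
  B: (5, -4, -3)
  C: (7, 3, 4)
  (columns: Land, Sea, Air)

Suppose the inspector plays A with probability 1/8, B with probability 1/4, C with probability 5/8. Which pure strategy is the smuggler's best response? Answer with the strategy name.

If the smuggler plays Land, the inspector's expected payoff is (1/8)·(-7) + (1/4)·5 + (5/8)·7 = 19/4.
If the smuggler plays Sea, the inspector's expected payoff is (1/8)·(-7) + (1/4)·(-4) + (5/8)·3 = 0.
If the smuggler plays Air, the inspector's expected payoff is (1/8)·3 + (1/4)·(-3) + (5/8)·4 = 17/8.
The smuggler minimizes the inspector's payoff; the smallest is 0, so the best response is Sea.

Sea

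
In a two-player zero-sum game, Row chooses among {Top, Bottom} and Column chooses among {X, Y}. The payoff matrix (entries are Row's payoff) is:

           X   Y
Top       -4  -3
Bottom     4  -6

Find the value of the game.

-36/11

Row minima: Top → -4, Bottom → -6; maximin = -4.
Column maxima: X → 4, Y → -3; minimax = -3.
-4 ≠ -3, so there is no saddle point; optimal play is mixed.
Let Row play Top with probability p. Expected payoff against X: (-4)p + 4(1−p) = −8p + 4; against Y: (-3)p + (-6)(1−p) = 3p − 6.
Setting these equal: −8p + 4 = 3p − 6 ⇒ −11p = -10 ⇒ p = 10/11, and the value is (-8)·(10/11) + 4 = -36/11.
For Column: with q = P(X), equating Top's and Bottom's payoffs gives −q − 3 = 10q − 6 ⇒ q = 3/11.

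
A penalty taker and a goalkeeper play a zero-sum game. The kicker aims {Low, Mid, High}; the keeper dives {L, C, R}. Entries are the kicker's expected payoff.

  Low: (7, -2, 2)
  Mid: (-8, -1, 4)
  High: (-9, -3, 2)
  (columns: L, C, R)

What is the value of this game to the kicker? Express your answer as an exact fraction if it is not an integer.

-23/16

Row minima: Low → -2, Mid → -8, High → -9; maximin = -2.
Column maxima: L → 7, C → -1, R → 4; minimax = -1.
-2 ≠ -1, so there is no saddle point; optimal play is mixed.
High is strictly dominated by Mid, so the kicker never plays it.
R is strictly dominated by C (it gives the kicker strictly more in every row), so the keeper never plays it.
On the remaining 2×2 (Low, Mid vs L, C):
Let the kicker play Low with probability p. Expected payoff against L: 7p + (-8)(1−p) = 15p − 8; against C: (-2)p + (-1)(1−p) = −p − 1.
Setting these equal: 15p − 8 = −p − 1 ⇒ 16p = 7 ⇒ p = 7/16, and the value is (15)·(7/16) − 8 = -23/16.
For the keeper: with q = P(L), equating Low's and Mid's payoffs gives 9q − 2 = −7q − 1 ⇒ q = 1/16.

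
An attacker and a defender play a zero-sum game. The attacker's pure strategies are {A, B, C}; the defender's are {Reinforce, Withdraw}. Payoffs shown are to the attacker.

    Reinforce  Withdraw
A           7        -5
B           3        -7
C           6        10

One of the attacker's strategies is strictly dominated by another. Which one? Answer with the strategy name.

A gives a strictly higher payoff than B against every column: 7 > 3, -5 > -7.
So B is strictly dominated and the attacker never plays it.

B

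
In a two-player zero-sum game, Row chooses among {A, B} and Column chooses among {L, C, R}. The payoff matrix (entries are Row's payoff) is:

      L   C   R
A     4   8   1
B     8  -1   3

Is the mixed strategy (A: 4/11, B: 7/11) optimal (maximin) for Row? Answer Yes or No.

Against L this mix gives (4/11)·4 + (7/11)·8 = 72/11.
Against C this mix gives (4/11)·8 + (7/11)·(-1) = 25/11.
Against R this mix gives (4/11)·1 + (7/11)·3 = 25/11.
All of Column's active replies (C, R) yield 25/11, and no column does worse for Row. The mix makes Column indifferent and guarantees 25/11, so it is optimal.

Yes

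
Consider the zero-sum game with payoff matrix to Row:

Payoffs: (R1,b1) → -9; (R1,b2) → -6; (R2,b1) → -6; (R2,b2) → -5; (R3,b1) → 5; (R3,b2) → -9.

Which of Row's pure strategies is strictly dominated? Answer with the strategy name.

R1

R2 gives a strictly higher payoff than R1 against every column: -6 > -9, -5 > -6.
So R1 is strictly dominated and Row never plays it.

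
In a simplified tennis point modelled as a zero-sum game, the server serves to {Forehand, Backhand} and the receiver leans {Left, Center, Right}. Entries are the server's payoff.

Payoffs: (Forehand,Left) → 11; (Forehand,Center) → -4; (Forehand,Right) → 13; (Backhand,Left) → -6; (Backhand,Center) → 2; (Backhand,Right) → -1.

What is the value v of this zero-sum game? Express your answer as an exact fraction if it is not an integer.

-2/23

Row minima: Forehand → -4, Backhand → -6; maximin = -4.
Column maxima: Left → 11, Center → 2, Right → 13; minimax = 2.
-4 ≠ 2, so there is no saddle point; optimal play is mixed.
Right is strictly dominated by Left (it gives the server strictly more in every row), so the receiver never plays it.
On the remaining 2×2 (Forehand, Backhand vs Left, Center):
Let the server play Forehand with probability p. Expected payoff against Left: 11p + (-6)(1−p) = 17p − 6; against Center: (-4)p + 2(1−p) = −6p + 2.
Setting these equal: 17p − 6 = −6p + 2 ⇒ 23p = 8 ⇒ p = 8/23, and the value is (17)·(8/23) − 6 = -2/23.
For the receiver: with q = P(Left), equating Forehand's and Backhand's payoffs gives 15q − 4 = −8q + 2 ⇒ q = 6/23.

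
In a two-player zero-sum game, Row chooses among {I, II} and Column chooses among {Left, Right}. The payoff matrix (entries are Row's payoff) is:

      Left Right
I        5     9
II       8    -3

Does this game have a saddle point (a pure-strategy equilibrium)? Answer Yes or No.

Row minima: I → 5, II → -3; maximin = 5.
Column maxima: Left → 8, Right → 9; minimax = 8.
5 ≠ 8, so no pure-strategy equilibrium exists.

No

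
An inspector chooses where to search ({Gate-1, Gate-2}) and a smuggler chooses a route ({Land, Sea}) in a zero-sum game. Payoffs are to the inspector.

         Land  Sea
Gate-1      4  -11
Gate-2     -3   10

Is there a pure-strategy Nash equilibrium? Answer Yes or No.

Row minima: Gate-1 → -11, Gate-2 → -3; maximin = -3.
Column maxima: Land → 4, Sea → 10; minimax = 4.
-3 ≠ 4, so no pure-strategy equilibrium exists.

No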